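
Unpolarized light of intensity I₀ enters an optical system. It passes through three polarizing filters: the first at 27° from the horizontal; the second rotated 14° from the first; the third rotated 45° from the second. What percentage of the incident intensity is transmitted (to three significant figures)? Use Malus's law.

≈ 23.5%

Unpolarized light through the first polarizer → I₁ = ½ I₀, now polarized at 27°.
I₂ = I₁ cos²(14°) = 0.5 · 0.9415 I₀ = 0.4707 I₀.
I₃ = I₂ cos²(45°) = 0.4707 · 0.5 I₀ = 0.2354 I₀.
That is 23.54% of the incident intensity.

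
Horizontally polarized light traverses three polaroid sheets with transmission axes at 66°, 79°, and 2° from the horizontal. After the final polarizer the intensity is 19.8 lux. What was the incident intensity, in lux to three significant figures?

I₁ = I₀ cos²(66° − 0°) = I₀ cos²(66°) = 0.1654 I₀.
I₂ = I₁ cos²(79° − 66°) = 0.1654 I₀ · cos²(13°) = 0.1571 I₀.
I₃ = I₂ cos²(2° − 79°) = 0.1571 I₀ · cos²(77°) = 0.007948 I₀.
So 19.8 lux = 0.007948 I₀, giving I₀ = 19.8/0.007948 = 2491 lux.

I₀ ≈ 2490 lux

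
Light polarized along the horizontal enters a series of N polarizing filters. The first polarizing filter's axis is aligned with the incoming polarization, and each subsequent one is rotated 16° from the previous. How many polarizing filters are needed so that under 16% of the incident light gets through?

First polarizer is aligned with the polarization: full transmission.
Each further stage multiplies by cos²(16°) = 0.924.
After N polarizers: T = 0.924^(N−1). Require T < 0.16 ⇒ N−1 > ln(0.16)/ln(0.924) = 23.19, so N−1 ≥ 24 and N = 25.
Check: N=25 gives T = 0.1501 < 0.16; N=24 gives T = 0.1624.

N = 25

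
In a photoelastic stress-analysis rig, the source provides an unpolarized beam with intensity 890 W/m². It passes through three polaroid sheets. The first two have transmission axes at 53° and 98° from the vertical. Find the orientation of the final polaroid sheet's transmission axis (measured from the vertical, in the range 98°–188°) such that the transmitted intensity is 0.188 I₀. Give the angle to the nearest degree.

θ ≈ 128°

Unpolarized light through the first polarizer → I₁ = ½ I₀, now polarized at 53°.
I₂ = I₁ cos²(98° − 53°) = 0.5 I₀ · cos²(45°) = 0.25 I₀.
Need I₃/I₀ = 0.188, so cos²(θ − 98°) = 0.188 / 0.25 = 0.752.
θ − 98° = arccos(√0.752) = 29.9°, giving θ ≈ 98 + 29.9 = 127.9°.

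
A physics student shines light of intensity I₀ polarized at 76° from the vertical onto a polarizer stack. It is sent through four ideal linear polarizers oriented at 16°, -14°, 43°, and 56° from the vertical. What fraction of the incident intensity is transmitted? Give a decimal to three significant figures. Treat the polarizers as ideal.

By Malus's law, I₁ = I₀ cos²(16° − 76°) = I₀ cos²(60°) = 0.25 I₀.
I₂ = I₁ cos²(-14° − 16°) = 0.25 I₀ · cos²(30°) = 0.1875 I₀.
I₃ = I₂ cos²(43° + 14°) = 0.1875 I₀ · cos²(57°) = 0.05562 I₀.
I₄ = I₃ cos²(56° − 43°) = 0.05562 I₀ · cos²(13°) = 0.0528 I₀.
Transmitted fraction = 0.0528.

≈ 0.0528 I₀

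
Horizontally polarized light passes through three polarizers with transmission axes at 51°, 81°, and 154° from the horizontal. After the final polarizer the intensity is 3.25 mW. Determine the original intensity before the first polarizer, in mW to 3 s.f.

I₀ ≈ 128 mW

By Malus's law, I₁ = I₀ cos²(51° − 0°) = I₀ cos²(51°) = 0.396 I₀.
I₂ = I₁ cos²(81° − 51°) = 0.396 I₀ · cos²(30°) = 0.297 I₀.
I₃ = I₂ cos²(154° − 81°) = 0.297 I₀ · cos²(73°) = 0.02539 I₀.
So 3.25 mW = 0.02539 I₀, giving I₀ = 3.25/0.02539 = 128 mW.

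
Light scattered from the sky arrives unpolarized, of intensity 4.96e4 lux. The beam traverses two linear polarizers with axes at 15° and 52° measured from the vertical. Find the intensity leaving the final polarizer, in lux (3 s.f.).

Unpolarized light through the first polarizer → I₁ = 4.96e4 lux/2 = 2.48e+04 lux, polarized at 15°.
I₂ = I₁ · cos²(37°) = 2.48e+04 · 0.6378 = 1.582e+04 lux.

I ≈ 1.58e4 lux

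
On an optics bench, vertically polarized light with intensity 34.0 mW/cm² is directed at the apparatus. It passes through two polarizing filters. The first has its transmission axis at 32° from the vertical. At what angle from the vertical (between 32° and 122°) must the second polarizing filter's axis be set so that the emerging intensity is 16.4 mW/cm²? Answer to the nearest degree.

I₁ = I₀ cos²(32° − 0°) = I₀ cos²(32°) = 0.7192 I₀.
Target fraction: 16.4 / 34.0 mW/cm² = 0.4824 of I₀.
Need I₂/I₀ = 0.4824, so cos²(θ − 32°) = 0.4824 / 0.7192 = 0.6707.
θ − 32° = arccos(√0.6707) = 35.0°, giving θ ≈ 32 + 35.0 = 67.0°.

θ ≈ 67°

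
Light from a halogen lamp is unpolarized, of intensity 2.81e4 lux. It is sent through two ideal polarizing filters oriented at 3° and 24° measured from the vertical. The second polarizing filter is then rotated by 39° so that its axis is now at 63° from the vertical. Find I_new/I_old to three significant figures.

I_new/I_old ≈ 0.287

Before rotation:
Unpolarized light through the first polarizer → I₁ = ½ I₀, now polarized at 3°.
I₂ = I₁ cos²(24° − 3°) = 0.5 I₀ · cos²(21°) = 0.4358 I₀.
After rotation:
Unpolarized light through the first polarizer → I₁ = ½ I₀, now polarized at 3°.
I₂ = I₁ cos²(63° − 3°) = 0.5 I₀ · cos²(60°) = 0.125 I₀.
Ratio = 0.125 / 0.4358 = 0.2868.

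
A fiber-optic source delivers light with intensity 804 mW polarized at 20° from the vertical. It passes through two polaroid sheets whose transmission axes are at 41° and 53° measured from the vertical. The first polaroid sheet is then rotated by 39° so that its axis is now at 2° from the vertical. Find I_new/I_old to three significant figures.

Before rotation:
I₁ = I₀ cos²(41° − 20°) = I₀ cos²(21°) = 0.8716 I₀.
I₂ = I₁ cos²(53° − 41°) = 0.8716 I₀ · cos²(12°) = 0.8339 I₀.
After rotation:
I₁ = I₀ cos²(2° − 20°) = I₀ cos²(18°) = 0.9045 I₀.
I₂ = I₁ cos²(53° − 2°) = 0.9045 I₀ · cos²(51°) = 0.3582 I₀.
Ratio = 0.3582 / 0.8339 = 0.4296.

I_new/I_old ≈ 0.430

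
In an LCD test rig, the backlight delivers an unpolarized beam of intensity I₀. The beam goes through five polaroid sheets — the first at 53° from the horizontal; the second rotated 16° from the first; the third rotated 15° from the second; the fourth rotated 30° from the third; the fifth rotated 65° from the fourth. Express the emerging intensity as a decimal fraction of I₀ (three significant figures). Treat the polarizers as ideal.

≈ 0.0577 I₀

Unpolarized light through the first polarizer → I₁ = ½ I₀, now polarized at 53°.
I₂ = I₁ cos²(16°) = 0.5 · 0.924 I₀ = 0.462 I₀.
I₃ = I₂ cos²(15°) = 0.462 · 0.933 I₀ = 0.4311 I₀.
I₄ = I₃ cos²(30°) = 0.4311 · 0.75 I₀ = 0.3233 I₀.
I₅ = I₄ cos²(65°) = 0.3233 · 0.1786 I₀ = 0.05774 I₀.
Transmitted fraction = 0.05774.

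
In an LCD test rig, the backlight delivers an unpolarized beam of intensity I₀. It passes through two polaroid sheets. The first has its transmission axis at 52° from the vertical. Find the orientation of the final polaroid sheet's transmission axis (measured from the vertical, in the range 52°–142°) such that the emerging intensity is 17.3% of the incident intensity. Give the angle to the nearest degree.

θ ≈ 106°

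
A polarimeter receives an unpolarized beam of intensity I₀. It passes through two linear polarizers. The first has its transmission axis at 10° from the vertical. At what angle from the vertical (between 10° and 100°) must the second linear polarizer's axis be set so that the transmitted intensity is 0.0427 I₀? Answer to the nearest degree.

θ ≈ 83°

Unpolarized light through the first polarizer → I₁ = ½ I₀, now polarized at 10°.
Need I₂/I₀ = 0.0427, so cos²(θ − 10°) = 0.0427 / 0.5 = 0.0854.
θ − 10° = arccos(√0.0854) = 73.0°, giving θ ≈ 10 + 73.0 = 83.0°.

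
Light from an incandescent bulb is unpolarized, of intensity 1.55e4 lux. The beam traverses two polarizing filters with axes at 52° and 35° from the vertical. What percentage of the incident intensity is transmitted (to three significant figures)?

Unpolarized light through the first polarizer → I₁ = 1.55e4 lux/2 = 7750 lux, polarized at 52°.
I₂ = I₁ · cos²(17°) = 7750 · 0.9145 = 7088 lux.
That is 45.73% of the incident intensity.

≈ 45.7%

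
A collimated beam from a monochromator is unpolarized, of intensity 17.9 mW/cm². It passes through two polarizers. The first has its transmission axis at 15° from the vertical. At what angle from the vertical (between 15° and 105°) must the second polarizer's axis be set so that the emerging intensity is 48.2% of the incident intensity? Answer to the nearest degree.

Unpolarized light through the first polarizer → I₁ = ½ I₀, now polarized at 15°.
Need I₂/I₀ = 0.482, so cos²(θ − 15°) = 0.482 / 0.5 = 0.964.
θ − 15° = arccos(√0.964) = 10.9°, giving θ ≈ 15 + 10.9 = 25.9°.

θ ≈ 26°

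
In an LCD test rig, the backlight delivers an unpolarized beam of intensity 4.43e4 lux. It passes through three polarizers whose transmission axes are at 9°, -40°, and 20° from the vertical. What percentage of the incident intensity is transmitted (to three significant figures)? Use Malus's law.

≈ 5.38%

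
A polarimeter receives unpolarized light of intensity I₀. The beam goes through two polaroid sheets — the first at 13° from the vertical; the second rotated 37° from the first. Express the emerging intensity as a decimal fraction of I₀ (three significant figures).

≈ 0.319 I₀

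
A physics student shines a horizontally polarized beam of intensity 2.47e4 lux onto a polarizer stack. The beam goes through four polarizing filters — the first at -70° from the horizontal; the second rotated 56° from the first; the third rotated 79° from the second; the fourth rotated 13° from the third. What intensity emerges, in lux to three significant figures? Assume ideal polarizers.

I₁ = 2.47e4 lux · cos²(70°) = 2889 lux.
I₂ = I₁ · cos²(56°) = 2889 · 0.3127 = 903.5 lux.
I₃ = I₂ · cos²(79°) = 903.5 · 0.03641 = 32.89 lux.
I₄ = I₃ · cos²(13°) = 32.89 · 0.9494 = 31.23 lux.

I ≈ 31.2 lux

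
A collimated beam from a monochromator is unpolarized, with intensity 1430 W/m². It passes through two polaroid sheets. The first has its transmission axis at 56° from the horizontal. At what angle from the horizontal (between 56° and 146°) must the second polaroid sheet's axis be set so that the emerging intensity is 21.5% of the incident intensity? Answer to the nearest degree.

θ ≈ 105°

Unpolarized light through the first polarizer → I₁ = ½ I₀, now polarized at 56°.
Need I₂/I₀ = 0.215, so cos²(θ − 56°) = 0.215 / 0.5 = 0.43.
θ − 56° = arccos(√0.43) = 49.0°, giving θ ≈ 56 + 49.0 = 105.0°.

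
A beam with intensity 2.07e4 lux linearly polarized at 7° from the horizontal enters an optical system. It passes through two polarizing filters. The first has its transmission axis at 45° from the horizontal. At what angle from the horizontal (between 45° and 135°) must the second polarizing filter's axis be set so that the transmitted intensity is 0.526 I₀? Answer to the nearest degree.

θ ≈ 68°

I₁ = I₀ cos²(45° − 7°) = I₀ cos²(38°) = 0.621 I₀.
Need I₂/I₀ = 0.526, so cos²(θ − 45°) = 0.526 / 0.621 = 0.8471.
θ − 45° = arccos(√0.8471) = 23.0°, giving θ ≈ 45 + 23.0 = 68.0°.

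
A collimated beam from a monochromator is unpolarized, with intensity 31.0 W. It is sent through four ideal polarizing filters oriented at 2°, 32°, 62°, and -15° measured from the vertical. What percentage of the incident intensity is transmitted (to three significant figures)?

≈ 1.42%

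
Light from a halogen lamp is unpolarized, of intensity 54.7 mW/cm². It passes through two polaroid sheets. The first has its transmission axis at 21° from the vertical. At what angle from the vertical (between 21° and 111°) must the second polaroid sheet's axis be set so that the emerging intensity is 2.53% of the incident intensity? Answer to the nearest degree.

θ ≈ 98°

Unpolarized light through the first polarizer → I₁ = ½ I₀, now polarized at 21°.
Need I₂/I₀ = 0.0253, so cos²(θ − 21°) = 0.0253 / 0.5 = 0.0506.
θ − 21° = arccos(√0.0506) = 77.0°, giving θ ≈ 21 + 77.0 = 98.0°.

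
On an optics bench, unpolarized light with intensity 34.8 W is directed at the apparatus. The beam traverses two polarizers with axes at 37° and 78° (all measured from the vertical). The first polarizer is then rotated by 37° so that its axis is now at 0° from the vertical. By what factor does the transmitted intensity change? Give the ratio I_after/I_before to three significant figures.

I_new/I_old ≈ 0.0759

Before rotation:
Unpolarized light through the first polarizer → I₁ = ½ I₀, now polarized at 37°.
I₂ = I₁ cos²(78° − 37°) = 0.5 I₀ · cos²(41°) = 0.2848 I₀.
After rotation:
Unpolarized light through the first polarizer → I₁ = ½ I₀, now polarized at 0°.
I₂ = I₁ cos²(78° − 0°) = 0.5 I₀ · cos²(78°) = 0.02161 I₀.
Ratio = 0.02161 / 0.2848 = 0.07589.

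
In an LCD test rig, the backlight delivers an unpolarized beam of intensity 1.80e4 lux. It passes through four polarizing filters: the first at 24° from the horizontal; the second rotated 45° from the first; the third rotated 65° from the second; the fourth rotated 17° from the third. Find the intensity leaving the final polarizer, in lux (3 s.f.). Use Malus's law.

Unpolarized light through the first polarizer → I₁ = 1.80e4 lux/2 = 9000 lux, polarized at 24°.
I₂ = I₁ · cos²(45°) = 9000 · 0.5 = 4500 lux.
I₃ = I₂ · cos²(65°) = 4500 · 0.1786 = 803.7 lux.
I₄ = I₃ · cos²(17°) = 803.7 · 0.9145 = 735 lux.

I ≈ 735 lux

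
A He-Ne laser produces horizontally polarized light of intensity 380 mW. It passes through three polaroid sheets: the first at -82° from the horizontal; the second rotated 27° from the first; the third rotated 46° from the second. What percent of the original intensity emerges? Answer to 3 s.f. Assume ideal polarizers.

By Malus's law, I₁ = 380 mW · cos²(82°) = 7.36 mW.
I₂ = I₁ · cos²(27°) = 7.36 · 0.7939 = 5.843 mW.
I₃ = I₂ · cos²(46°) = 5.843 · 0.4826 = 2.82 mW.
That is 0.742% of the incident intensity.

≈ 0.742%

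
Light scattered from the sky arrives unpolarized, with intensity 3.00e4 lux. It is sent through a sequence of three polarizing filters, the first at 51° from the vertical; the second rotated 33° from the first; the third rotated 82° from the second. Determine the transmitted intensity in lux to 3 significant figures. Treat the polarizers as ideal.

Unpolarized light through the first polarizer → I₁ = 3.00e4 lux/2 = 1.5e+04 lux, polarized at 51°.
I₂ = I₁ · cos²(33°) = 1.5e+04 · 0.7034 = 1.055e+04 lux.
I₃ = I₂ · cos²(82°) = 1.055e+04 · 0.01937 = 204.4 lux.

I ≈ 204 lux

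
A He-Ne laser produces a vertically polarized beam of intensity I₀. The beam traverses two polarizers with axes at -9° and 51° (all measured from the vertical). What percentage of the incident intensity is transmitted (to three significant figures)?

By Malus's law, I₁ = I₀ cos²(-9° − 0°) = I₀ cos²(9°) = 0.9755 I₀.
I₂ = I₁ cos²(51° + 9°) = 0.9755 I₀ · cos²(60°) = 0.2439 I₀.
That is 24.39% of the incident intensity.

≈ 24.4%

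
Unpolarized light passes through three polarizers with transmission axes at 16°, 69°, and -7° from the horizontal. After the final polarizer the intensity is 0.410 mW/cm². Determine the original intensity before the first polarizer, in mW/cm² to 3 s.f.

Unpolarized light through the first polarizer → I₁ = ½ I₀, now polarized at 16°.
I₂ = I₁ cos²(69° − 16°) = 0.5 I₀ · cos²(53°) = 0.1811 I₀.
I₃ = I₂ cos²(-7° − 69°) = 0.1811 I₀ · cos²(76°) = 0.0106 I₀.
So 0.410 mW/cm² = 0.0106 I₀, giving I₀ = 0.410/0.0106 = 38.68 mW/cm².

I₀ ≈ 38.7 mW/cm²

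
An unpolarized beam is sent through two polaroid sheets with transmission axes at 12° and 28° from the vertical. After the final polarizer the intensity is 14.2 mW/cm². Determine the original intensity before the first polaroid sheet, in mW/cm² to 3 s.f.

Unpolarized light through the first polarizer → I₁ = ½ I₀, now polarized at 12°.
I₂ = I₁ cos²(28° − 12°) = 0.5 I₀ · cos²(16°) = 0.462 I₀.
So 14.2 mW/cm² = 0.462 I₀, giving I₀ = 14.2/0.462 = 30.74 mW/cm².

I₀ ≈ 30.7 mW/cm²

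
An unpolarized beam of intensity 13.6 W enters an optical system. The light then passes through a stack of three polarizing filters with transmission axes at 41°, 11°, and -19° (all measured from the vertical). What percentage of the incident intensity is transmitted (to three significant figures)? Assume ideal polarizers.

≈ 28.1%

Unpolarized light through the first polarizer → I₁ = 13.6 W/2 = 6.8 W, polarized at 41°.
I₂ = I₁ · cos²(30°) = 6.8 · 0.75 = 5.1 W.
I₃ = I₂ · cos²(30°) = 5.1 · 0.75 = 3.825 W.
That is 28.13% of the incident intensity.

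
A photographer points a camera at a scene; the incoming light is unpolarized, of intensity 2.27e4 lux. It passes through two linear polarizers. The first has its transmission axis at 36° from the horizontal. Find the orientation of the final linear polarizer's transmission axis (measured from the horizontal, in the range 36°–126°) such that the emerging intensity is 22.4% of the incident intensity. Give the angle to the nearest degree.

θ ≈ 84°

Unpolarized light through the first polarizer → I₁ = ½ I₀, now polarized at 36°.
Need I₂/I₀ = 0.224, so cos²(θ − 36°) = 0.224 / 0.5 = 0.448.
θ − 36° = arccos(√0.448) = 48.0°, giving θ ≈ 36 + 48.0 = 84.0°.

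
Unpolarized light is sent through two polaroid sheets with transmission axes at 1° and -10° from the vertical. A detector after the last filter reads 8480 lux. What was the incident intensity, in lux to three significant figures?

Unpolarized light through the first polarizer → I₁ = ½ I₀, now polarized at 1°.
I₂ = I₁ cos²(-10° − 1°) = 0.5 I₀ · cos²(11°) = 0.4818 I₀.
So 8480 lux = 0.4818 I₀, giving I₀ = 8480/0.4818 = 1.76e+04 lux.

I₀ ≈ 1.76e4 lux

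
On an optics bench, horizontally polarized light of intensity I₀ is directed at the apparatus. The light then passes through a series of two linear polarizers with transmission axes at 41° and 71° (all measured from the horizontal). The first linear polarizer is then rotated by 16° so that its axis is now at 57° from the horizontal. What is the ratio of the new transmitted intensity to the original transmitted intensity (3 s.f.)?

Before rotation:
By Malus's law, I₁ = I₀ cos²(41° − 0°) = I₀ cos²(41°) = 0.5696 I₀.
I₂ = I₁ cos²(71° − 41°) = 0.5696 I₀ · cos²(30°) = 0.4272 I₀.
After rotation:
I₁ = I₀ cos²(57° − 0°) = I₀ cos²(57°) = 0.2966 I₀.
I₂ = I₁ cos²(71° − 57°) = 0.2966 I₀ · cos²(14°) = 0.2793 I₀.
Ratio = 0.2793 / 0.4272 = 0.6537.

I_new/I_old ≈ 0.654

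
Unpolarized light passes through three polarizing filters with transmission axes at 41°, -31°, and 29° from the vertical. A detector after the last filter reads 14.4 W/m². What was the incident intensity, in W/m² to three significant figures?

Unpolarized light through the first polarizer → I₁ = ½ I₀, now polarized at 41°.
I₂ = I₁ cos²(-31° − 41°) = 0.5 I₀ · cos²(72°) = 0.04775 I₀.
I₃ = I₂ cos²(29° + 31°) = 0.04775 I₀ · cos²(60°) = 0.01194 I₀.
So 14.4 W/m² = 0.01194 I₀, giving I₀ = 14.4/0.01194 = 1206 W/m².

I₀ ≈ 1210 W/m²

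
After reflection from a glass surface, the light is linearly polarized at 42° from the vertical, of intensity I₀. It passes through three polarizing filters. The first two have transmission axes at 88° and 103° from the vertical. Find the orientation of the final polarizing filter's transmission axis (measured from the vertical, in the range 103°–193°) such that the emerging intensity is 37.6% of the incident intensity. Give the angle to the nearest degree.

θ ≈ 127°

I₁ = I₀ cos²(88° − 42°) = I₀ cos²(46°) = 0.4826 I₀.
I₂ = I₁ cos²(103° − 88°) = 0.4826 I₀ · cos²(15°) = 0.4502 I₀.
Need I₃/I₀ = 0.376, so cos²(θ − 103°) = 0.376 / 0.4502 = 0.8351.
θ − 103° = arccos(√0.8351) = 24.0°, giving θ ≈ 103 + 24.0 = 127.0°.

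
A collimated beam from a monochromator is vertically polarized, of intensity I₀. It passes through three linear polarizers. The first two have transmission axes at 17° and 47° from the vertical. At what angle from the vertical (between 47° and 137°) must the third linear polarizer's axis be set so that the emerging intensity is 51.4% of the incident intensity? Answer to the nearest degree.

I₁ = I₀ cos²(17° − 0°) = I₀ cos²(17°) = 0.9145 I₀.
I₂ = I₁ cos²(47° − 17°) = 0.9145 I₀ · cos²(30°) = 0.6859 I₀.
Need I₃/I₀ = 0.514, so cos²(θ − 47°) = 0.514 / 0.6859 = 0.7494.
θ − 47° = arccos(√0.7494) = 30.0°, giving θ ≈ 47 + 30.0 = 77.0°.

θ ≈ 77°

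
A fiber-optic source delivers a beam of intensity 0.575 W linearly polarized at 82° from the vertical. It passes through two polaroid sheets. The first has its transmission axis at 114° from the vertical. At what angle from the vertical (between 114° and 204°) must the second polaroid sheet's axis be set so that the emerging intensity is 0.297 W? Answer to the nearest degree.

θ ≈ 146°

I₁ = I₀ cos²(114° − 82°) = I₀ cos²(32°) = 0.7192 I₀.
Target fraction: 0.297 / 0.575 W = 0.5165 of I₀.
Need I₂/I₀ = 0.5165, so cos²(θ − 114°) = 0.5165 / 0.7192 = 0.7182.
θ − 114° = arccos(√0.7182) = 32.1°, giving θ ≈ 114 + 32.1 = 146.1°.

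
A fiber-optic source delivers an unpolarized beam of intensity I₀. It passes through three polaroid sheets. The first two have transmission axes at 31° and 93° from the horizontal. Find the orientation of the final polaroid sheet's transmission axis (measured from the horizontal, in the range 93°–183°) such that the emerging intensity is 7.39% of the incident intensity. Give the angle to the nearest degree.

Unpolarized light through the first polarizer → I₁ = ½ I₀, now polarized at 31°.
I₂ = I₁ cos²(93° − 31°) = 0.5 I₀ · cos²(62°) = 0.1102 I₀.
Need I₃/I₀ = 0.0739, so cos²(θ − 93°) = 0.0739 / 0.1102 = 0.6706.
θ − 93° = arccos(√0.6706) = 35.0°, giving θ ≈ 93 + 35.0 = 128.0°.

θ ≈ 128°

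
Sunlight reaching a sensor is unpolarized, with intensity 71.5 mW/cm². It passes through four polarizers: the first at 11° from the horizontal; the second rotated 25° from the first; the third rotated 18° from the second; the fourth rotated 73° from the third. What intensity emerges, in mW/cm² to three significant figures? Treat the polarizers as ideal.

Unpolarized light through the first polarizer → I₁ = 71.5 mW/cm²/2 = 35.75 mW/cm², polarized at 11°.
I₂ = I₁ · cos²(25°) = 35.75 · 0.8214 = 29.36 mW/cm².
I₃ = I₂ · cos²(18°) = 29.36 · 0.9045 = 26.56 mW/cm².
I₄ = I₃ · cos²(73°) = 26.56 · 0.08548 = 2.27 mW/cm².

I ≈ 2.27 mW/cm²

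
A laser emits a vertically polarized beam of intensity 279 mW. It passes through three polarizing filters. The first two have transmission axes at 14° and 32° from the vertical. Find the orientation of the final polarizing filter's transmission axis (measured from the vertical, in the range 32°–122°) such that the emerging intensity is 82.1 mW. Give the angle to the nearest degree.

θ ≈ 86°

I₁ = I₀ cos²(14° − 0°) = I₀ cos²(14°) = 0.9415 I₀.
I₂ = I₁ cos²(32° − 14°) = 0.9415 I₀ · cos²(18°) = 0.8516 I₀.
Target fraction: 82.1 / 279 mW = 0.2943 of I₀.
Need I₃/I₀ = 0.2943, so cos²(θ − 32°) = 0.2943 / 0.8516 = 0.3456.
θ − 32° = arccos(√0.3456) = 54.0°, giving θ ≈ 32 + 54.0 = 86.0°.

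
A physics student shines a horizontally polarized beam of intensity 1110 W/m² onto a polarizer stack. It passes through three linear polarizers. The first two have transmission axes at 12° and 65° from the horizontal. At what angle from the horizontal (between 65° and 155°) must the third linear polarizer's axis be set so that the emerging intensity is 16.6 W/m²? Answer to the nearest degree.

θ ≈ 143°

I₁ = I₀ cos²(12° − 0°) = I₀ cos²(12°) = 0.9568 I₀.
I₂ = I₁ cos²(65° − 12°) = 0.9568 I₀ · cos²(53°) = 0.3465 I₀.
Target fraction: 16.6 / 1110 W/m² = 0.01495 of I₀.
Need I₃/I₀ = 0.01495, so cos²(θ − 65°) = 0.01495 / 0.3465 = 0.04316.
θ − 65° = arccos(√0.04316) = 78.0°, giving θ ≈ 65 + 78.0 = 143.0°.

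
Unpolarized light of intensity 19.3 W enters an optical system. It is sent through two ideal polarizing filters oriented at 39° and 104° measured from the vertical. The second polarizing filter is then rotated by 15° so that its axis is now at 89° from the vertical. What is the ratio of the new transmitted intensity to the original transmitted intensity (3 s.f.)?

Before rotation:
Unpolarized light through the first polarizer → I₁ = ½ I₀, now polarized at 39°.
I₂ = I₁ cos²(104° − 39°) = 0.5 I₀ · cos²(65°) = 0.0893 I₀.
After rotation:
Unpolarized light through the first polarizer → I₁ = ½ I₀, now polarized at 39°.
I₂ = I₁ cos²(89° − 39°) = 0.5 I₀ · cos²(50°) = 0.2066 I₀.
Ratio = 0.2066 / 0.0893 = 2.313.

I_new/I_old ≈ 2.31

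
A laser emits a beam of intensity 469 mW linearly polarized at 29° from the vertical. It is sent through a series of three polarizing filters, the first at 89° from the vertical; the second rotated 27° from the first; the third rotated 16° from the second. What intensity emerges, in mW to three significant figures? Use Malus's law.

I ≈ 86.0 mW

By Malus's law, I₁ = 469 mW · cos²(60°) = 117.3 mW.
I₂ = I₁ · cos²(27°) = 117.3 · 0.7939 = 93.08 mW.
I₃ = I₂ · cos²(16°) = 93.08 · 0.924 = 86.01 mW.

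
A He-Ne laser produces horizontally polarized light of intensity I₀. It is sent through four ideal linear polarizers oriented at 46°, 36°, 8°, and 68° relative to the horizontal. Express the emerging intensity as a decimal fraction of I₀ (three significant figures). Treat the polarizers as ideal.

≈ 0.0912 I₀

By Malus's law, I₁ = I₀ cos²(46° − 0°) = I₀ cos²(46°) = 0.4826 I₀.
I₂ = I₁ cos²(36° − 46°) = 0.4826 I₀ · cos²(10°) = 0.468 I₀.
I₃ = I₂ cos²(8° − 36°) = 0.468 I₀ · cos²(28°) = 0.3649 I₀.
I₄ = I₃ cos²(68° − 8°) = 0.3649 I₀ · cos²(60°) = 0.09121 I₀.
Transmitted fraction = 0.09121.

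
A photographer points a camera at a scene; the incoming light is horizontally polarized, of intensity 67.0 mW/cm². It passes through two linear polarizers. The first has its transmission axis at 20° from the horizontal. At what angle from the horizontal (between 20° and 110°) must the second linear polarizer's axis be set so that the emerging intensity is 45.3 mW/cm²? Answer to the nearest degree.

θ ≈ 49°

By Malus's law, I₁ = I₀ cos²(20° − 0°) = I₀ cos²(20°) = 0.883 I₀.
Target fraction: 45.3 / 67.0 mW/cm² = 0.6761 of I₀.
Need I₂/I₀ = 0.6761, so cos²(θ − 20°) = 0.6761 / 0.883 = 0.7657.
θ − 20° = arccos(√0.7657) = 29.0°, giving θ ≈ 20 + 29.0 = 49.0°.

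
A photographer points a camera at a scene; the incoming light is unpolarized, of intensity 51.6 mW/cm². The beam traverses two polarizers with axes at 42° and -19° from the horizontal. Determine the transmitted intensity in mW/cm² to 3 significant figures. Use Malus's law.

Unpolarized light through the first polarizer → I₁ = 51.6 mW/cm²/2 = 25.8 mW/cm², polarized at 42°.
I₂ = I₁ · cos²(61°) = 25.8 · 0.235 = 6.064 mW/cm².

I ≈ 6.06 mW/cm²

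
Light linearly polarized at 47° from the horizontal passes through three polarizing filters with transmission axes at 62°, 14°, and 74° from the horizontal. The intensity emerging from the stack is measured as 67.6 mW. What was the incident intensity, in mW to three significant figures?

I₀ ≈ 647 mW

I₁ = I₀ cos²(62° − 47°) = I₀ cos²(15°) = 0.933 I₀.
I₂ = I₁ cos²(14° − 62°) = 0.933 I₀ · cos²(48°) = 0.4177 I₀.
I₃ = I₂ cos²(74° − 14°) = 0.4177 I₀ · cos²(60°) = 0.1044 I₀.
So 67.6 mW = 0.1044 I₀, giving I₀ = 67.6/0.1044 = 647.3 mW.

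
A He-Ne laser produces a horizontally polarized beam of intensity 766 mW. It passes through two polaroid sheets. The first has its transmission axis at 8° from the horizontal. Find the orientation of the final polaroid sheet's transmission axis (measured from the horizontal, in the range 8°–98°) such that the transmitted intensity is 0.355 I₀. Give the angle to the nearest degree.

I₁ = I₀ cos²(8° − 0°) = I₀ cos²(8°) = 0.9806 I₀.
Need I₂/I₀ = 0.355, so cos²(θ − 8°) = 0.355 / 0.9806 = 0.362.
θ − 8° = arccos(√0.362) = 53.0°, giving θ ≈ 8 + 53.0 = 61.0°.

θ ≈ 61°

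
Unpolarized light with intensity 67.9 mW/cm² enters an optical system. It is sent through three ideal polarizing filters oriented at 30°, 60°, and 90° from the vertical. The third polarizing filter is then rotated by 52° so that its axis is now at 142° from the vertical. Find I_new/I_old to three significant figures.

I_new/I_old ≈ 0.0258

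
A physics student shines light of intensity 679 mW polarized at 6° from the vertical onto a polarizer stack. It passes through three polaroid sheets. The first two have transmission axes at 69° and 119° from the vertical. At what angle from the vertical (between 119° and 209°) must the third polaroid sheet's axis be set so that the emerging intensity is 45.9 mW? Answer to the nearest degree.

I₁ = I₀ cos²(69° − 6°) = I₀ cos²(63°) = 0.2061 I₀.
I₂ = I₁ cos²(119° − 69°) = 0.2061 I₀ · cos²(50°) = 0.08516 I₀.
Target fraction: 45.9 / 679 mW = 0.0676 of I₀.
Need I₃/I₀ = 0.0676, so cos²(θ − 119°) = 0.0676 / 0.08516 = 0.7938.
θ − 119° = arccos(√0.7938) = 27.0°, giving θ ≈ 119 + 27.0 = 146.0°.

θ ≈ 146°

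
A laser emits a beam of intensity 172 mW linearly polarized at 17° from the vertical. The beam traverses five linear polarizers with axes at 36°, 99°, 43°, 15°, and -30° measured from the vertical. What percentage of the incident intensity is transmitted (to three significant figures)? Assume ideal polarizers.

I₁ = 172 mW · cos²(19°) = 153.8 mW.
I₂ = I₁ · cos²(63°) = 153.8 · 0.2061 = 31.69 mW.
I₃ = I₂ · cos²(56°) = 31.69 · 0.3127 = 9.91 mW.
I₄ = I₃ · cos²(28°) = 9.91 · 0.7796 = 7.726 mW.
I₅ = I₄ · cos²(45°) = 7.726 · 0.5 = 3.863 mW.
That is 2.246% of the incident intensity.

≈ 2.25%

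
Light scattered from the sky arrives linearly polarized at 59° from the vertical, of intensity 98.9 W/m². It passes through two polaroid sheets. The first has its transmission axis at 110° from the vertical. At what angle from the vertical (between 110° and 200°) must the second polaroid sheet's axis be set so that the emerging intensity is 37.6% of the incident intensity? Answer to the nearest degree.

θ ≈ 123°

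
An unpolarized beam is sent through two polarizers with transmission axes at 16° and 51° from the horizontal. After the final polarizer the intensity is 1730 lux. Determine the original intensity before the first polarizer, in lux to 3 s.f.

Unpolarized light through the first polarizer → I₁ = ½ I₀, now polarized at 16°.
I₂ = I₁ cos²(51° − 16°) = 0.5 I₀ · cos²(35°) = 0.3355 I₀.
So 1730 lux = 0.3355 I₀, giving I₀ = 1730/0.3355 = 5156 lux.

I₀ ≈ 5160 lux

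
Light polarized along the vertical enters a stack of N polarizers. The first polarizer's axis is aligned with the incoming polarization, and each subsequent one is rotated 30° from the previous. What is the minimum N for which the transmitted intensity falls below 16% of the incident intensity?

First polarizer is aligned with the polarization: full transmission.
Each further stage multiplies by cos²(30°) = 0.75.
After N polarizers: T = 0.75^(N−1). Require T < 0.16 ⇒ N−1 > ln(0.16)/ln(0.75) = 6.37, so N−1 ≥ 7 and N = 8.
Check: N=8 gives T = 0.1335 < 0.16; N=7 gives T = 0.178.

N = 8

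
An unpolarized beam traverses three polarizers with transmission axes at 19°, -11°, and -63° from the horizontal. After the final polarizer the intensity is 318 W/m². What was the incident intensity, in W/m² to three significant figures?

I₀ ≈ 2240 W/m²

Unpolarized light through the first polarizer → I₁ = ½ I₀, now polarized at 19°.
I₂ = I₁ cos²(-11° − 19°) = 0.5 I₀ · cos²(30°) = 0.375 I₀.
I₃ = I₂ cos²(-63° + 11°) = 0.375 I₀ · cos²(52°) = 0.1421 I₀.
So 318 W/m² = 0.1421 I₀, giving I₀ = 318/0.1421 = 2237 W/m².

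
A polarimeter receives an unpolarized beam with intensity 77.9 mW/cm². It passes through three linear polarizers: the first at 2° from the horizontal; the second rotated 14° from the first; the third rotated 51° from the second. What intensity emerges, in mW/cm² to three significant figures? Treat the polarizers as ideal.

I ≈ 14.5 mW/cm²

Unpolarized light through the first polarizer → I₁ = 77.9 mW/cm²/2 = 38.95 mW/cm², polarized at 2°.
I₂ = I₁ · cos²(14°) = 38.95 · 0.9415 = 36.67 mW/cm².
I₃ = I₂ · cos²(51°) = 36.67 · 0.396 = 14.52 mW/cm².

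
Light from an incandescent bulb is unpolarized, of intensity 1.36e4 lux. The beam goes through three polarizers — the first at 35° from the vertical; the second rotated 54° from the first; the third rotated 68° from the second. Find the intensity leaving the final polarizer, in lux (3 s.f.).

I ≈ 330 lux

Unpolarized light through the first polarizer → I₁ = 1.36e4 lux/2 = 6800 lux, polarized at 35°.
I₂ = I₁ · cos²(54°) = 6800 · 0.3455 = 2349 lux.
I₃ = I₂ · cos²(68°) = 2349 · 0.1403 = 329.7 lux.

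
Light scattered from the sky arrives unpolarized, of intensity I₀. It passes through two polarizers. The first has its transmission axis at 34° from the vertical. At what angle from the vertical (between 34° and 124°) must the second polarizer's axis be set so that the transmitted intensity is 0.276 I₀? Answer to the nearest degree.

Unpolarized light through the first polarizer → I₁ = ½ I₀, now polarized at 34°.
Need I₂/I₀ = 0.276, so cos²(θ − 34°) = 0.276 / 0.5 = 0.552.
θ − 34° = arccos(√0.552) = 42.0°, giving θ ≈ 34 + 42.0 = 76.0°.

θ ≈ 76°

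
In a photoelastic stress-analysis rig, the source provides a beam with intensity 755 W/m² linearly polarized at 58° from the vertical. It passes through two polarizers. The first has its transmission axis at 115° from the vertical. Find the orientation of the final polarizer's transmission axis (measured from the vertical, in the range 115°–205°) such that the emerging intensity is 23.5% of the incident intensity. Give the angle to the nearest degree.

By Malus's law, I₁ = I₀ cos²(115° − 58°) = I₀ cos²(57°) = 0.2966 I₀.
Need I₂/I₀ = 0.235, so cos²(θ − 115°) = 0.235 / 0.2966 = 0.7922.
θ − 115° = arccos(√0.7922) = 27.1°, giving θ ≈ 115 + 27.1 = 142.1°.

θ ≈ 142°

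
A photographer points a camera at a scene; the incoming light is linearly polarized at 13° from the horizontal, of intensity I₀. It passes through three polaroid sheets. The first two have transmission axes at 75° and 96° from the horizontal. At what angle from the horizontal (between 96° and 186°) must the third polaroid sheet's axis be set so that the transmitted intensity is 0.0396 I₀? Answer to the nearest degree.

θ ≈ 159°

By Malus's law, I₁ = I₀ cos²(75° − 13°) = I₀ cos²(62°) = 0.2204 I₀.
I₂ = I₁ cos²(96° − 75°) = 0.2204 I₀ · cos²(21°) = 0.1921 I₀.
Need I₃/I₀ = 0.0396, so cos²(θ − 96°) = 0.0396 / 0.1921 = 0.2061.
θ − 96° = arccos(√0.2061) = 63.0°, giving θ ≈ 96 + 63.0 = 159.0°.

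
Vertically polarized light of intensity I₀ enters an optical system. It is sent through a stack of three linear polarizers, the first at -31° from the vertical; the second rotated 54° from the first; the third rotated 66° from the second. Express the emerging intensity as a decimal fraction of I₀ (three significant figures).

≈ 0.0420 I₀

I₁ = I₀ cos²(-31° − 0°) = I₀ cos²(31°) = 0.7347 I₀.
I₂ = I₁ cos²(54°) = 0.7347 · 0.3455 I₀ = 0.2538 I₀.
I₃ = I₂ cos²(66°) = 0.2538 · 0.1654 I₀ = 0.04199 I₀.
Transmitted fraction = 0.04199.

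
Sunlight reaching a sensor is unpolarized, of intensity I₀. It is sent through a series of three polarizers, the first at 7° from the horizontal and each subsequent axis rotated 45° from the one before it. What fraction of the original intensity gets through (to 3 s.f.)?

Unpolarized light through the first polarizer → I₁ = ½ I₀, now polarized at 7°.
I₂ = I₁ cos²(45°) = 0.5 · 0.5 I₀ = 0.25 I₀.
I₃ = I₂ cos²(45°) = 0.25 · 0.5 I₀ = 0.125 I₀.
Transmitted fraction = 0.125.

≈ 0.125 I₀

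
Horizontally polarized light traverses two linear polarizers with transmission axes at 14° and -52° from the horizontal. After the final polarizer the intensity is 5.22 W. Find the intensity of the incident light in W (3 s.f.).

I₀ ≈ 33.5 W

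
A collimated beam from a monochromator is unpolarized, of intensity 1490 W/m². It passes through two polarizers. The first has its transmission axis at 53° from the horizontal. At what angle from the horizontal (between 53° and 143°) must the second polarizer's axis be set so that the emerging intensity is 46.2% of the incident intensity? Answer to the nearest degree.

Unpolarized light through the first polarizer → I₁ = ½ I₀, now polarized at 53°.
Need I₂/I₀ = 0.462, so cos²(θ − 53°) = 0.462 / 0.5 = 0.924.
θ − 53° = arccos(√0.924) = 16.0°, giving θ ≈ 53 + 16.0 = 69.0°.

θ ≈ 69°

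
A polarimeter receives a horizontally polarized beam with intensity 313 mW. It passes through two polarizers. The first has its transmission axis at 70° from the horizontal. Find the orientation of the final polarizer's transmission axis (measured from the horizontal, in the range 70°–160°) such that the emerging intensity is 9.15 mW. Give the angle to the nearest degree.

θ ≈ 130°

I₁ = I₀ cos²(70° − 0°) = I₀ cos²(70°) = 0.117 I₀.
Target fraction: 9.15 / 313 mW = 0.02923 of I₀.
Need I₂/I₀ = 0.02923, so cos²(θ − 70°) = 0.02923 / 0.117 = 0.2499.
θ − 70° = arccos(√0.2499) = 60.0°, giving θ ≈ 70 + 60.0 = 130.0°.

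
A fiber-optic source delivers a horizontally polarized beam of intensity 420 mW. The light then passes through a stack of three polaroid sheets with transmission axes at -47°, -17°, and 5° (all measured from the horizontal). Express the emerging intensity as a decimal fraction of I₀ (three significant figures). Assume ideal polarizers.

By Malus's law, I₁ = 420 mW · cos²(47°) = 195.4 mW.
I₂ = I₁ · cos²(30°) = 195.4 · 0.75 = 146.5 mW.
I₃ = I₂ · cos²(22°) = 146.5 · 0.8597 = 126 mW.
Transmitted fraction = 0.2999.

I/I₀ ≈ 0.300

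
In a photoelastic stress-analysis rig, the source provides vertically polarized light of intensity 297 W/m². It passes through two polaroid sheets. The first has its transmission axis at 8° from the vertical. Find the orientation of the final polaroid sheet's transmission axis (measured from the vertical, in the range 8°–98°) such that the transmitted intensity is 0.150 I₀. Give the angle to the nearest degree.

I₁ = I₀ cos²(8° − 0°) = I₀ cos²(8°) = 0.9806 I₀.
Need I₂/I₀ = 0.15, so cos²(θ − 8°) = 0.15 / 0.9806 = 0.153.
θ − 8° = arccos(√0.153) = 67.0°, giving θ ≈ 8 + 67.0 = 75.0°.

θ ≈ 75°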